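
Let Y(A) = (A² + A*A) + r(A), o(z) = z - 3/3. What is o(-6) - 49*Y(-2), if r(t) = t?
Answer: -301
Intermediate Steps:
o(z) = -1 + z (o(z) = z - 3*⅓ = z - 1 = -1 + z)
Y(A) = A + 2*A² (Y(A) = (A² + A*A) + A = (A² + A²) + A = 2*A² + A = A + 2*A²)
o(-6) - 49*Y(-2) = (-1 - 6) - (-98)*(1 + 2*(-2)) = -7 - (-98)*(1 - 4) = -7 - (-98)*(-3) = -7 - 49*6 = -7 - 294 = -301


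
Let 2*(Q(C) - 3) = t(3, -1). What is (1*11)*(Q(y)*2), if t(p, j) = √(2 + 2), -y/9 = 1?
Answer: 88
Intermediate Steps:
y = -9 (y = -9*1 = -9)
t(p, j) = 2 (t(p, j) = √4 = 2)
Q(C) = 4 (Q(C) = 3 + (½)*2 = 3 + 1 = 4)
(1*11)*(Q(y)*2) = (1*11)*(4*2) = 11*8 = 88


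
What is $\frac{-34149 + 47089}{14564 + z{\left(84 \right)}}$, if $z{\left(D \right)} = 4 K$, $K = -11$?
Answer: $\frac{647}{726} \approx 0.89118$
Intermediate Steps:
$z{\left(D \right)} = -44$ ($z{\left(D \right)} = 4 \left(-11\right) = -44$)
$\frac{-34149 + 47089}{14564 + z{\left(84 \right)}} = \frac{-34149 + 47089}{14564 - 44} = \frac{12940}{14520} = 12940 \cdot \frac{1}{14520} = \frac{647}{726}$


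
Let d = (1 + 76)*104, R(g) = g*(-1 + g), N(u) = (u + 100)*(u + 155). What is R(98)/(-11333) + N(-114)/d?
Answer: -843155/926068 ≈ -0.91047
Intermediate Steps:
N(u) = (100 + u)*(155 + u)
d = 8008 (d = 77*104 = 8008)
R(98)/(-11333) + N(-114)/d = (98*(-1 + 98))/(-11333) + (15500 + (-114)**2 + 255*(-114))/8008 = (98*97)*(-1/11333) + (15500 + 12996 - 29070)*(1/8008) = 9506*(-1/11333) - 574*1/8008 = -1358/1619 - 41/572 = -843155/926068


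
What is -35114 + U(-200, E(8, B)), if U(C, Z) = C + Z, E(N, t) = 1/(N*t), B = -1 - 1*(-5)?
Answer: -1130047/32 ≈ -35314.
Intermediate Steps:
B = 4 (B = -1 + 5 = 4)
E(N, t) = 1/(N*t)
-35114 + U(-200, E(8, B)) = -35114 + (-200 + 1/(8*4)) = -35114 + (-200 + (⅛)*(¼)) = -35114 + (-200 + 1/32) = -35114 - 6399/32 = -1130047/32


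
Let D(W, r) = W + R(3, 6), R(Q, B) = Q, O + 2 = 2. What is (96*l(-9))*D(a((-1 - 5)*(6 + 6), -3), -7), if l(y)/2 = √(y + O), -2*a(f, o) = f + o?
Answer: 23328*I ≈ 23328.0*I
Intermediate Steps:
O = 0 (O = -2 + 2 = 0)
a(f, o) = -f/2 - o/2 (a(f, o) = -(f + o)/2 = -f/2 - o/2)
D(W, r) = 3 + W (D(W, r) = W + 3 = 3 + W)
l(y) = 2*√y (l(y) = 2*√(y + 0) = 2*√y)
(96*l(-9))*D(a((-1 - 5)*(6 + 6), -3), -7) = (96*(2*√(-9)))*(3 + (-(-1 - 5)*(6 + 6)/2 - ½*(-3))) = (96*(2*(3*I)))*(3 + (-(-3)*12 + 3/2)) = (96*(6*I))*(3 + (-½*(-72) + 3/2)) = (576*I)*(3 + (36 + 3/2)) = (576*I)*(3 + 75/2) = (576*I)*(81/2) = 23328*I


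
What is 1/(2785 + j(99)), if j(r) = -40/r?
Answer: 99/275675 ≈ 0.00035912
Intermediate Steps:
1/(2785 + j(99)) = 1/(2785 - 40/99) = 1/(275675/99) = 99/275675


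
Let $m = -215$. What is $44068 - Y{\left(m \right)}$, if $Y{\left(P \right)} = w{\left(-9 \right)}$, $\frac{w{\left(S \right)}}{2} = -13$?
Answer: $44094$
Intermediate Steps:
$w{\left(S \right)} = -26$ ($w{\left(S \right)} = 2 \left(-13\right) = -26$)
$Y{\left(P \right)} = -26$
$44068 - Y{\left(m \right)} = 44068 - -26 = 44068 + 26 = 44094$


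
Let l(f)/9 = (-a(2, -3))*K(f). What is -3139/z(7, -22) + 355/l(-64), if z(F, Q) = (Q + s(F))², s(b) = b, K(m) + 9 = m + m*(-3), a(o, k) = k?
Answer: -1111748/80325 ≈ -13.841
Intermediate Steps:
K(m) = -9 - 2*m (K(m) = -9 + (m + m*(-3)) = -9 + (m - 3*m) = -9 - 2*m)
z(F, Q) = (F + Q)² (z(F, Q) = (Q + F)² = (F + Q)²)
l(f) = -243 - 54*f (l(f) = 9*((-1*(-3))*(-9 - 2*f)) = 9*(3*(-9 - 2*f)) = 9*(-27 - 6*f) = -243 - 54*f)
-3139/z(7, -22) + 355/l(-64) = -3139/(7 - 22)² + 355/(-243 - 54*(-64)) = -3139/((-15)²) + 355/(-243 + 3456) = -3139/225 + 355/3213 = -1111748/80325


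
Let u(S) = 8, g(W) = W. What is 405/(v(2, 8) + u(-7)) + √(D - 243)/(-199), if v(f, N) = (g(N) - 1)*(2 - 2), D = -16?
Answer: 405/8 - I*√259/199 ≈ 50.625 - 0.080872*I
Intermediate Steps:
v(f, N) = 0 (v(f, N) = (N - 1)*(2 - 2) = (-1 + N)*0 = 0)
405/(v(2, 8) + u(-7)) + √(D - 243)/(-199) = 405/(0 + 8) + √(-16 - 243)/(-199) = 405/8 + √(-259)*(-1/199) = 405*(⅛) + (I*√259)*(-1/199) = 405/8 - I*√259/199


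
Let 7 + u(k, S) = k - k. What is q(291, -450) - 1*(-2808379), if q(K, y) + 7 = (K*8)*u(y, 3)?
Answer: 2792076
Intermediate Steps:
u(k, S) = -7 (u(k, S) = -7 + (k - k) = -7 + 0 = -7)
q(K, y) = -7 - 56*K (q(K, y) = -7 + (K*8)*(-7) = -7 + (8*K)*(-7) = -7 - 56*K)
q(291, -450) - 1*(-2808379) = (-7 - 56*291) - 1*(-2808379) = (-7 - 16296) + 2808379 = -16303 + 2808379 = 2792076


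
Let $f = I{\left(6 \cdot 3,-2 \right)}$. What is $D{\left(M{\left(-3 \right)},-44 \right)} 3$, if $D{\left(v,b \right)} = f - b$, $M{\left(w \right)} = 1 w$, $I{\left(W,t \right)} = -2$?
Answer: $126$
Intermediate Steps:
$f = -2$
$M{\left(w \right)} = w$
$D{\left(v,b \right)} = -2 - b$
$D{\left(M{\left(-3 \right)},-44 \right)} 3 = \left(-2 - -44\right) 3 = \left(-2 + 44\right) 3 = 42 \cdot 3 = 126$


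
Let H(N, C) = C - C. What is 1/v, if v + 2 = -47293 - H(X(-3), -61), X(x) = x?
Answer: -1/47295 ≈ -2.1144e-5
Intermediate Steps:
H(N, C) = 0
v = -47295 (v = -2 + (-47293 - 1*0) = -2 + (-47293 + 0) = -2 - 47293 = -47295)
1/v = 1/(-47295) = -1/47295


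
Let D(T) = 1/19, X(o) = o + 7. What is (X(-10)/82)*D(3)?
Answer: -3/1558 ≈ -0.0019255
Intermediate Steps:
X(o) = 7 + o
D(T) = 1/19
(X(-10)/82)*D(3) = ((7 - 10)/82)*(1/19) = -3*1/82*(1/19) = -3/82*1/19 = -3/1558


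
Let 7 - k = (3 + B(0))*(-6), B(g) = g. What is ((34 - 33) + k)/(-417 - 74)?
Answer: -26/491 ≈ -0.052953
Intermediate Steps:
k = 25 (k = 7 - (3 + 0)*(-6) = 7 - 3*(-6) = 7 - 1*(-18) = 7 + 18 = 25)
((34 - 33) + k)/(-417 - 74) = ((34 - 33) + 25)/(-417 - 74) = (1 + 25)/(-491) = 26*(-1/491) = -26/491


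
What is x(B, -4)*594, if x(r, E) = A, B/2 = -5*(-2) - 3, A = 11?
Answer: 6534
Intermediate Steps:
B = 14 (B = 2*(-5*(-2) - 3) = 2*(10 - 3) = 2*7 = 14)
x(r, E) = 11
x(B, -4)*594 = 11*594 = 6534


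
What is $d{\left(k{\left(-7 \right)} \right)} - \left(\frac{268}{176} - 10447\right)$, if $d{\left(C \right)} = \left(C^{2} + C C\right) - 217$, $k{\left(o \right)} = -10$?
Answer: $\frac{458853}{44} \approx 10428.0$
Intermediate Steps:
$d{\left(C \right)} = -217 + 2 C^{2}$ ($d{\left(C \right)} = \left(C^{2} + C^{2}\right) - 217 = 2 C^{2} - 217 = -217 + 2 C^{2}$)
$d{\left(k{\left(-7 \right)} \right)} - \left(\frac{268}{176} - 10447\right) = \left(-217 + 2 \left(-10\right)^{2}\right) - \left(\frac{268}{176} - 10447\right) = \left(-217 + 2 \cdot 100\right) - \left(268 \cdot \frac{1}{176} - 10447\right) = \left(-217 + 200\right) - \left(\frac{67}{44} - 10447\right) = -17 - - \frac{459601}{44} = -17 + \frac{459601}{44} = \frac{458853}{44}$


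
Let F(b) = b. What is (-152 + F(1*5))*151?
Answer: -22197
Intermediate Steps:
(-152 + F(1*5))*151 = (-152 + 1*5)*151 = (-152 + 5)*151 = -147*151 = -22197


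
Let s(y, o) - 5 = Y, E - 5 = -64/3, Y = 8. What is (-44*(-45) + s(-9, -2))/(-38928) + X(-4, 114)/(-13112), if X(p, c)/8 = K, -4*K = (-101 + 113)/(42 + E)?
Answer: -251172227/4912830384 ≈ -0.051126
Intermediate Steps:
E = -49/3 (E = 5 - 64/3 = -49/3 ≈ -16.333)
s(y, o) = 13 (s(y, o) = 5 + 8 = 13)
K = -9/77 (K = -(-101 + 113)/(4*(42 - 49/3)) = -3/77/3 = -3*3/77 = -1/4*36/77 = -9/77 ≈ -0.11688)
X(p, c) = -72/77 (X(p, c) = 8*(-9/77) = -72/77)
(-44*(-45) + s(-9, -2))/(-38928) + X(-4, 114)/(-13112) = (-44*(-45) + 13)/(-38928) - 72/77/(-13112) = (1980 + 13)*(-1/38928) - 72/77*(-1/13112) = 1993*(-1/38928) + 9/126203 = -1993/38928 + 9/126203 = -251172227/4912830384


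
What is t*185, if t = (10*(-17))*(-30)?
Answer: 943500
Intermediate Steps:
t = 5100 (t = -170*(-30) = 5100)
t*185 = 5100*185 = 943500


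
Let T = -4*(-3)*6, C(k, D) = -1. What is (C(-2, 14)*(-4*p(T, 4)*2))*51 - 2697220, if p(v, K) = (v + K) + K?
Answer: -2664580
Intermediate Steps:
T = 72 (T = 12*6 = 72)
p(v, K) = v + 2*K (p(v, K) = (K + v) + K = v + 2*K)
(C(-2, 14)*(-4*p(T, 4)*2))*51 - 2697220 = -(-4*(72 + 2*4))*2*51 - 2697220 = -(-4*(72 + 8))*2*51 - 2697220 = -(-4*80)*2*51 - 2697220 = -(-320)*2*51 - 2697220 = -1*(-640)*51 - 2697220 = 640*51 - 2697220 = 32640 - 2697220 = -2664580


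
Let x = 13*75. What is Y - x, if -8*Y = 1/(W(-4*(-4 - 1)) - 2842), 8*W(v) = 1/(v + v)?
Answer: -886702985/909439 ≈ -975.00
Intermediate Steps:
W(v) = 1/(16*v) (W(v) = 1/(8*(v + v)) = 1/(8*((2*v))) = (1/(2*v))/8 = 1/(16*v))
Y = 40/909439 (Y = -1/(8*(1/(16*((-4*(-4 - 1)))) - 2842)) = -1/(8*(1/(16*((-4*(-5)))) - 2842)) = -1/(8*((1/16)/20 - 2842)) = -1/(8*((1/16)*(1/20) - 2842)) = -1/(8*(1/320 - 2842)) = -1/(8*(-909439/320)) = -⅛*(-320/909439) = 40/909439 ≈ 4.3983e-5)
x = 975
Y - x = 40/909439 - 1*975 = 40/909439 - 975 = -886702985/909439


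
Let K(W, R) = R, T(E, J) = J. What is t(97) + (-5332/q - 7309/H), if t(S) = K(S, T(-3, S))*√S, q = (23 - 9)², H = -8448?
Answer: -10903043/413952 + 97*√97 ≈ 929.00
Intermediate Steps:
q = 196 (q = 14² = 196)
t(S) = S^(3/2) (t(S) = S*√S = S^(3/2))
t(97) + (-5332/q - 7309/H) = 97^(3/2) + (-5332/196 - 7309/(-8448)) = 97*√97 + (-5332*1/196 - 7309*(-1/8448)) = 97*√97 + (-1333/49 + 7309/8448) = 97*√97 - 10903043/413952 = -10903043/413952 + 97*√97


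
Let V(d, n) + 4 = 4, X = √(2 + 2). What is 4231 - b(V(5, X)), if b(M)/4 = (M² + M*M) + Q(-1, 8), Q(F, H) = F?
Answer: 4235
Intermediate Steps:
X = 2 (X = √4 = 2)
V(d, n) = 0 (V(d, n) = -4 + 4 = 0)
b(M) = -4 + 8*M² (b(M) = 4*((M² + M*M) - 1) = 4*((M² + M²) - 1) = 4*(2*M² - 1) = 4*(-1 + 2*M²) = -4 + 8*M²)
4231 - b(V(5, X)) = 4231 - (-4 + 8*0²) = 4231 - (-4 + 8*0) = 4231 - (-4 + 0) = 4231 - 1*(-4) = 4231 + 4 = 4235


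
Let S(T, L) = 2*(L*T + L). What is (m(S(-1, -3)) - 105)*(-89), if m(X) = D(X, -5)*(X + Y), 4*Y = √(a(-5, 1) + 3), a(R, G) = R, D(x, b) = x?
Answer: 9345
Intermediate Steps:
Y = I*√2/4 (Y = √(-5 + 3)/4 = √(-2)/4 = (I*√2)/4 = I*√2/4 ≈ 0.35355*I)
S(T, L) = 2*L + 2*L*T (S(T, L) = 2*(L + L*T) = 2*L + 2*L*T)
m(X) = X*(X + I*√2/4)
(m(S(-1, -3)) - 105)*(-89) = ((2*(-3)*(1 - 1))*(4*(2*(-3)*(1 - 1)) + I*√2)/4 - 105)*(-89) = ((2*(-3)*0)*(4*(2*(-3)*0) + I*√2)/4 - 105)*(-89) = ((¼)*0*(4*0 + I*√2) - 105)*(-89) = ((¼)*0*(0 + I*√2) - 105)*(-89) = ((¼)*0*(I*√2) - 105)*(-89) = (0 - 105)*(-89) = -105*(-89) = 9345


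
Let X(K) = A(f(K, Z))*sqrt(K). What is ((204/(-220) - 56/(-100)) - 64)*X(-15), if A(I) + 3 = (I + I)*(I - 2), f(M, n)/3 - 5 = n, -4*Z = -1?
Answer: -60909141*I*sqrt(15)/2200 ≈ -1.0723e+5*I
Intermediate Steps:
Z = 1/4 (Z = -1/4*(-1) = 1/4 ≈ 0.25000)
f(M, n) = 15 + 3*n
A(I) = -3 + 2*I*(-2 + I) (A(I) = -3 + (I + I)*(I - 2) = -3 + (2*I)*(-2 + I) = -3 + 2*I*(-2 + I))
X(K) = 3441*sqrt(K)/8 (X(K) = (-3 - 4*(15 + 3*(1/4)) + 2*(15 + 3*(1/4))**2)*sqrt(K) = (-3 - 4*(15 + 3/4) + 2*(15 + 3/4)**2)*sqrt(K) = (-3 - 4*63/4 + 2*(63/4)**2)*sqrt(K) = (-3 - 63 + 2*(3969/16))*sqrt(K) = (-3 - 63 + 3969/8)*sqrt(K) = 3441*sqrt(K)/8)
((204/(-220) - 56/(-100)) - 64)*X(-15) = ((204/(-220) - 56/(-100)) - 64)*(3441*sqrt(-15)/8) = ((204*(-1/220) - 56*(-1/100)) - 64)*(3441*(I*sqrt(15))/8) = ((-51/55 + 14/25) - 64)*(3441*I*sqrt(15)/8) = (-101/275 - 64)*(3441*I*sqrt(15)/8) = -60909141*I*sqrt(15)/2200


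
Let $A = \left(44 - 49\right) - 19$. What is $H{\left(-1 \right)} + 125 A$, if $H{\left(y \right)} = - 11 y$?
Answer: $-2989$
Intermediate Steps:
$A = -24$ ($A = -5 - 19 = -24$)
$H{\left(-1 \right)} + 125 A = \left(-11\right) \left(-1\right) + 125 \left(-24\right) = 11 - 3000 = -2989$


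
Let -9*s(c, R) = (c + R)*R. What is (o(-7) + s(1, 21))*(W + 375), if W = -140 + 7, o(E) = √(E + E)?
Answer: -37268/3 + 242*I*√14 ≈ -12423.0 + 905.48*I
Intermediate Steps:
s(c, R) = -R*(R + c)/9 (s(c, R) = -(c + R)*R/9 = -(R + c)*R/9 = -R*(R + c)/9)
o(E) = √2*√E (o(E) = √(2*E) = √2*√E)
W = -133
(o(-7) + s(1, 21))*(W + 375) = (√2*√(-7) - ⅑*21*(21 + 1))*(-133 + 375) = (√2*(I*√7) - ⅑*21*22)*242 = (I*√14 - 154/3)*242 = (-154/3 + I*√14)*242 = -37268/3 + 242*I*√14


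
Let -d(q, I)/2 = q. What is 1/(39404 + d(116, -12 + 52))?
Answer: 1/39172 ≈ 2.5528e-5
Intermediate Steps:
d(q, I) = -2*q
1/(39404 + d(116, -12 + 52)) = 1/(39404 - 2*116) = 1/(39404 - 232) = 1/39172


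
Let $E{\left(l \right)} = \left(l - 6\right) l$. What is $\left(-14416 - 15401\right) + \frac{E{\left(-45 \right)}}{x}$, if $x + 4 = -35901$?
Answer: $- \frac{214116336}{7181} \approx -29817.0$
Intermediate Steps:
$x = -35905$ ($x = -4 - 35901 = -35905$)
$E{\left(l \right)} = l \left(-6 + l\right)$ ($E{\left(l \right)} = \left(-6 + l\right) l = l \left(-6 + l\right)$)
$\left(-14416 - 15401\right) + \frac{E{\left(-45 \right)}}{x} = \left(-14416 - 15401\right) + \frac{\left(-45\right) \left(-6 - 45\right)}{-35905} = \left(-14416 - 15401\right) + \left(-45\right) \left(-51\right) \left(- \frac{1}{35905}\right) = -29817 + 2295 \left(- \frac{1}{35905}\right) = -29817 - \frac{459}{7181} = - \frac{214116336}{7181}$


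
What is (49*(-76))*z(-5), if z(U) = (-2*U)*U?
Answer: 186200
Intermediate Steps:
z(U) = -2*U²
(49*(-76))*z(-5) = (49*(-76))*(-2*(-5)²) = -(-7448)*25 = -3724*(-50) = 186200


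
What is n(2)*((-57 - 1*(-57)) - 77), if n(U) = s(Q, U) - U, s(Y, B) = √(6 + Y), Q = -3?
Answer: 154 - 77*√3 ≈ 20.632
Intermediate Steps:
n(U) = √3 - U (n(U) = √(6 - 3) - U = √3 - U)
n(2)*((-57 - 1*(-57)) - 77) = (√3 - 1*2)*((-57 - 1*(-57)) - 77) = (√3 - 2)*((-57 + 57) - 77) = (-2 + √3)*(0 - 77) = (-2 + √3)*(-77) = 154 - 77*√3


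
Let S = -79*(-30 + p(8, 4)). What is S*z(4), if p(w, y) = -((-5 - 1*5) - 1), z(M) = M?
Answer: 6004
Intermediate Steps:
p(w, y) = 11 (p(w, y) = -((-5 - 5) - 1) = -(-10 - 1) = -1*(-11) = 11)
S = 1501 (S = -79*(-30 + 11) = -79*(-19) = 1501)
S*z(4) = 1501*4 = 6004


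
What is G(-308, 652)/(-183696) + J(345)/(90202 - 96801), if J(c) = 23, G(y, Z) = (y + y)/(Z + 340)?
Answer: -523392869/150314028096 ≈ -0.0034820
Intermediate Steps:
G(y, Z) = 2*y/(340 + Z) (G(y, Z) = (2*y)/(340 + Z) = 2*y/(340 + Z))
G(-308, 652)/(-183696) + J(345)/(90202 - 96801) = (2*(-308)/(340 + 652))/(-183696) + 23/(90202 - 96801) = (2*(-308)/992)*(-1/183696) + 23/(-6599) = (2*(-308)*(1/992))*(-1/183696) + 23*(-1/6599) = -77/124*(-1/183696) - 23/6599 = 77/22778304 - 23/6599 = -523392869/150314028096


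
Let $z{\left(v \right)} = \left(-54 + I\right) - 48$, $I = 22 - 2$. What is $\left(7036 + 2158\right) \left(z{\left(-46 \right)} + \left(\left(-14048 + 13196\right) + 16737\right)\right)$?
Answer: $145292782$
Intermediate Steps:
$I = 20$
$z{\left(v \right)} = -82$ ($z{\left(v \right)} = \left(-54 + 20\right) - 48 = -34 - 48 = -82$)
$\left(7036 + 2158\right) \left(z{\left(-46 \right)} + \left(\left(-14048 + 13196\right) + 16737\right)\right) = \left(7036 + 2158\right) \left(-82 + \left(\left(-14048 + 13196\right) + 16737\right)\right) = 9194 \left(-82 + \left(-852 + 16737\right)\right) = 9194 \left(-82 + 15885\right) = 9194 \cdot 15803 = 145292782$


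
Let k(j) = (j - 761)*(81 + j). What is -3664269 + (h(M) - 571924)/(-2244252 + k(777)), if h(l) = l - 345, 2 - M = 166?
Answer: -2724413124841/743508 ≈ -3.6643e+6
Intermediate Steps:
M = -164 (M = 2 - 1*166 = 2 - 166 = -164)
h(l) = -345 + l
k(j) = (-761 + j)*(81 + j)
-3664269 + (h(M) - 571924)/(-2244252 + k(777)) = -3664269 + ((-345 - 164) - 571924)/(-2244252 + (-61641 + 777**2 - 680*777)) = -3664269 + (-509 - 571924)/(-2244252 + (-61641 + 603729 - 528360)) = -3664269 - 572433/(-2244252 + 13728) = -3664269 - 572433/(-2230524) = -3664269 - 572433*(-1/2230524) = -3664269 + 190811/743508 = -2724413124841/743508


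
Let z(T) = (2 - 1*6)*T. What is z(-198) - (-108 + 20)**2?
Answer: -6952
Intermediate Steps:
z(T) = -4*T (z(T) = (2 - 6)*T = -4*T)
z(-198) - (-108 + 20)**2 = -4*(-198) - (-108 + 20)**2 = 792 - 1*(-88)**2 = 792 - 1*7744 = 792 - 7744 = -6952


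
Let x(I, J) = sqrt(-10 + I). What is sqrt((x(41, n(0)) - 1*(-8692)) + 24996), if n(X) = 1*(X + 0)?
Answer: sqrt(33688 + sqrt(31)) ≈ 183.56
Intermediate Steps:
n(X) = X (n(X) = 1*X = X)
sqrt((x(41, n(0)) - 1*(-8692)) + 24996) = sqrt((sqrt(-10 + 41) - 1*(-8692)) + 24996) = sqrt((sqrt(31) + 8692) + 24996) = sqrt((8692 + sqrt(31)) + 24996) = sqrt(33688 + sqrt(31))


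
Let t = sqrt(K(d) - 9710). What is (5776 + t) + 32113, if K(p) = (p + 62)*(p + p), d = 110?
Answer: 37889 + sqrt(28130) ≈ 38057.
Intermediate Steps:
K(p) = 2*p*(62 + p) (K(p) = (62 + p)*(2*p) = 2*p*(62 + p))
t = sqrt(28130) (t = sqrt(2*110*(62 + 110) - 9710) = sqrt(2*110*172 - 9710) = sqrt(37840 - 9710) = sqrt(28130) ≈ 167.72)
(5776 + t) + 32113 = (5776 + sqrt(28130)) + 32113 = 37889 + sqrt(28130)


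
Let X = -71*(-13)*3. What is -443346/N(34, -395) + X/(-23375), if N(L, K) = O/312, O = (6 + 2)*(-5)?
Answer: 80833056681/23375 ≈ 3.4581e+6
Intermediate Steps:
O = -40 (O = 8*(-5) = -40)
X = 2769 (X = 923*3 = 2769)
N(L, K) = -5/39 (N(L, K) = -40/312 = -40*1/312 = -5/39)
-443346/N(34, -395) + X/(-23375) = -443346/(-5/39) + 2769/(-23375) = -443346*(-39/5) + 2769*(-1/23375) = 17290494/5 - 2769/23375 = 80833056681/23375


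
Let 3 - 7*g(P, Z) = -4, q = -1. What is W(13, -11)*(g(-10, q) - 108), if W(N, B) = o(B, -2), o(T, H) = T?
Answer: 1177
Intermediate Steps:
W(N, B) = B
g(P, Z) = 1 (g(P, Z) = 3/7 - 1/7*(-4) = 3/7 + 4/7 = 1)
W(13, -11)*(g(-10, q) - 108) = -11*(1 - 108) = -11*(-107) = 1177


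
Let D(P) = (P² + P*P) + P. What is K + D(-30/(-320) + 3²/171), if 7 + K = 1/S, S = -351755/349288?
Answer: -507365326101/65015580160 ≈ -7.8037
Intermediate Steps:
D(P) = P + 2*P² (D(P) = (P² + P²) + P = 2*P² + P = P + 2*P²)
S = -351755/349288 (S = -351755*1/349288 = -351755/349288 ≈ -1.0071)
K = -2811573/351755 (K = -7 + 1/(-351755/349288) = -7 - 349288/351755 = -2811573/351755 ≈ -7.9930)
K + D(-30/(-320) + 3²/171) = -2811573/351755 + (-30/(-320) + 3²/171)*(1 + 2*(-30/(-320) + 3²/171)) = -2811573/351755 + (-30*(-1/320) + 9*(1/171))*(1 + 2*(-30*(-1/320) + 9*(1/171))) = -2811573/351755 + (3/32 + 1/19)*(1 + 2*(3/32 + 1/19)) = -2811573/351755 + 89*(1 + 2*(89/608))/608 = -2811573/351755 + 89*(1 + 89/304)/608 = -2811573/351755 + (89/608)*(393/304) = -2811573/351755 + 34977/184832 = -507365326101/65015580160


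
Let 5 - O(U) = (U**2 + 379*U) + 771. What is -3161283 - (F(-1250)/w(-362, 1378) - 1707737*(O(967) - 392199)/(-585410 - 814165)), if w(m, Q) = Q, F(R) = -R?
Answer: -351530857818043/321435725 ≈ -1.0936e+6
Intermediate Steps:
O(U) = -766 - U**2 - 379*U (O(U) = 5 - ((U**2 + 379*U) + 771) = 5 - (771 + U**2 + 379*U) = 5 + (-771 - U**2 - 379*U) = -766 - U**2 - 379*U)
-3161283 - (F(-1250)/w(-362, 1378) - 1707737*(O(967) - 392199)/(-585410 - 814165)) = -3161283 - (-1*(-1250)/1378 - 1707737*((-766 - 1*967**2 - 379*967) - 392199)/(-585410 - 814165)) = -3161283 - (1250*(1/1378) - 1707737/((-1399575/((-766 - 1*935089 - 366493) - 392199)))) = -3161283 - (625/689 - 1707737/((-1399575/((-766 - 935089 - 366493) - 392199)))) = -3161283 - (625/689 - 1707737/((-1399575/(-1302348 - 392199)))) = -3161283 - (625/689 - 1707737/((-1399575/(-1694547)))) = -3161283 - (625/689 - 1707737/((-1399575*(-1/1694547)))) = -3161283 - (625/689 - 1707737/466525/564849) = -3161283 - (625/689 - 1707737*564849/466525) = -3161283 - (625/689 - 964613536713/466525) = -3161283 - 1*(-664618435217132/321435725) = -3161283 + 664618435217132/321435725 = -351530857818043/321435725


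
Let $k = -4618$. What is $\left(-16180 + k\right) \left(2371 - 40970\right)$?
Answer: $802782002$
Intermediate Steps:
$\left(-16180 + k\right) \left(2371 - 40970\right) = \left(-16180 - 4618\right) \left(2371 - 40970\right) = \left(-20798\right) \left(-38599\right) = 802782002$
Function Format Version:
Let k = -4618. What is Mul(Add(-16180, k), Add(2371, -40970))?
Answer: 802782002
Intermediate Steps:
Mul(Add(-16180, k), Add(2371, -40970)) = Mul(Add(-16180, -4618), Add(2371, -40970)) = Mul(-20798, -38599) = 802782002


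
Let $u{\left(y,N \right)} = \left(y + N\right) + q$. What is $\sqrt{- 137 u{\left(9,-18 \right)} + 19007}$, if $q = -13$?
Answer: $19 \sqrt{61} \approx 148.39$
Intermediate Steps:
$u{\left(y,N \right)} = -13 + N + y$ ($u{\left(y,N \right)} = \left(y + N\right) - 13 = \left(N + y\right) - 13 = -13 + N + y$)
$\sqrt{- 137 u{\left(9,-18 \right)} + 19007} = \sqrt{- 137 \left(-13 - 18 + 9\right) + 19007} = \sqrt{\left(-137\right) \left(-22\right) + 19007} = \sqrt{3014 + 19007} = \sqrt{22021} = 19 \sqrt{61}$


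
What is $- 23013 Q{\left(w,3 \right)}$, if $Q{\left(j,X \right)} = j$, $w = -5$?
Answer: $115065$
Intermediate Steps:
$- 23013 Q{\left(w,3 \right)} = \left(-23013\right) \left(-5\right) = 115065$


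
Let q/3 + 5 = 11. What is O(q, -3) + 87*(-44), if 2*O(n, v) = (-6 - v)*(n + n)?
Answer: -3882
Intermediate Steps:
q = 18 (q = -15 + 3*11 = -15 + 33 = 18)
O(n, v) = n*(-6 - v) (O(n, v) = ((-6 - v)*(n + n))/2 = ((-6 - v)*(2*n))/2 = (2*n*(-6 - v))/2 = n*(-6 - v))
O(q, -3) + 87*(-44) = -1*18*(6 - 3) + 87*(-44) = -1*18*3 - 3828 = -54 - 3828 = -3882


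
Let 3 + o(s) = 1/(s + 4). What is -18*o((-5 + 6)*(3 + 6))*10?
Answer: 6840/13 ≈ 526.15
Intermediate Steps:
o(s) = -3 + 1/(4 + s) (o(s) = -3 + 1/(s + 4) = -3 + 1/(4 + s))
-18*o((-5 + 6)*(3 + 6))*10 = -18*(-11 - 3*(-5 + 6)*(3 + 6))/(4 + (-5 + 6)*(3 + 6))*10 = -18*(-11 - 3*9)/(4 + 1*9)*10 = -18*(-11 - 3*9)/(4 + 9)*10 = -18*(-11 - 27)/13*10 = -18*(-38)/13*10 = -18*(-38/13)*10 = (684/13)*10 = 6840/13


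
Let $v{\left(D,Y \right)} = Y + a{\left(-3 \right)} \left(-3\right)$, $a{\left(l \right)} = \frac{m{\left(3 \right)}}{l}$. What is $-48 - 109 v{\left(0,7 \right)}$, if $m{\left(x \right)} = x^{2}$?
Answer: $-1792$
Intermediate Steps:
$a{\left(l \right)} = \frac{9}{l}$ ($a{\left(l \right)} = \frac{3^{2}}{l} = \frac{9}{l}$)
$v{\left(D,Y \right)} = 9 + Y$ ($v{\left(D,Y \right)} = Y + \frac{9}{-3} \left(-3\right) = Y + 9 \left(- \frac{1}{3}\right) \left(-3\right) = Y - -9 = Y + 9 = 9 + Y$)
$-48 - 109 v{\left(0,7 \right)} = -48 - 109 \left(9 + 7\right) = -48 - 1744 = -1792$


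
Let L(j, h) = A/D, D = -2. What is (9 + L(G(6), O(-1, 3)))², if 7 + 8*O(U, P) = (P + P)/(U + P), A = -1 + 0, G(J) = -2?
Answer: 361/4 ≈ 90.250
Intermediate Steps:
A = -1
O(U, P) = -7/8 + P/(4*(P + U)) (O(U, P) = -7/8 + ((P + P)/(U + P))/8 = -7/8 + ((2*P)/(P + U))/8 = -7/8 + (2*P/(P + U))/8 = -7/8 + P/(4*(P + U)))
L(j, h) = ½ (L(j, h) = -1/(-2) = -1*(-½) = ½)
(9 + L(G(6), O(-1, 3)))² = (9 + ½)² = (19/2)² = 361/4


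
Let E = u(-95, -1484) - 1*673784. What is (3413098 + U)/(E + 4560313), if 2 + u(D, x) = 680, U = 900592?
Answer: 4313690/3887207 ≈ 1.1097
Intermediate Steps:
u(D, x) = 678 (u(D, x) = -2 + 680 = 678)
E = -673106 (E = 678 - 1*673784 = 678 - 673784 = -673106)
(3413098 + U)/(E + 4560313) = (3413098 + 900592)/(-673106 + 4560313) = 4313690/3887207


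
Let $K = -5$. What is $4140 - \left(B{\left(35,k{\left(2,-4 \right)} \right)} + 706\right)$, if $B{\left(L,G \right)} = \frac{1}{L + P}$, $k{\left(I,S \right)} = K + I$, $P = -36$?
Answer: $3435$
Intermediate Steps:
$k{\left(I,S \right)} = -5 + I$
$B{\left(L,G \right)} = \frac{1}{-36 + L}$ ($B{\left(L,G \right)} = \frac{1}{L - 36} = \frac{1}{-36 + L}$)
$4140 - \left(B{\left(35,k{\left(2,-4 \right)} \right)} + 706\right) = 4140 - \left(\frac{1}{-36 + 35} + 706\right) = 4140 - \left(\frac{1}{-1} + 706\right) = 4140 - \left(-1 + 706\right) = 4140 - 705 = 3435$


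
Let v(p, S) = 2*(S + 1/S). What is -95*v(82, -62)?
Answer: 365275/31 ≈ 11783.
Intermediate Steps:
v(p, S) = 2*S + 2/S
-95*v(82, -62) = -95*(2*(-62) + 2/(-62)) = -95*(-124 + 2*(-1/62)) = -95*(-124 - 1/31) = -95*(-3845/31) = 365275/31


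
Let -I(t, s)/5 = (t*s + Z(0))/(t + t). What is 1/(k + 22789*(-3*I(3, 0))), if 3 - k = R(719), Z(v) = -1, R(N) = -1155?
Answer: -2/111629 ≈ -1.7916e-5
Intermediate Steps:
k = 1158 (k = 3 - 1*(-1155) = 3 + 1155 = 1158)
I(t, s) = -5*(-1 + s*t)/(2*t) (I(t, s) = -5*(t*s - 1)/(t + t) = -5*(s*t - 1)/(2*t) = -5*(-1 + s*t)*1/(2*t) = -5*(-1 + s*t)/(2*t))
1/(k + 22789*(-3*I(3, 0))) = 1/(1158 + 22789*(-15*(1 - 1*0*3)/(2*3))) = 1/(1158 + 22789*(-15*(1 + 0)/(2*3))) = 1/(1158 + 22789*(-15/(2*3))) = 1/(1158 + 22789*(-3*⅚)) = 1/(1158 + 22789*(-5/2)) = 1/(1158 - 113945/2) = 1/(-111629/2) = -2/111629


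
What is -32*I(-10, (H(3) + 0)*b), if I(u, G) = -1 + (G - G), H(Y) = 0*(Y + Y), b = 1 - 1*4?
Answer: 32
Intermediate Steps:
b = -3 (b = 1 - 4 = -3)
H(Y) = 0 (H(Y) = 0*(2*Y) = 0)
I(u, G) = -1 (I(u, G) = -1 + 0 = -1)
-32*I(-10, (H(3) + 0)*b) = -32*(-1) = 32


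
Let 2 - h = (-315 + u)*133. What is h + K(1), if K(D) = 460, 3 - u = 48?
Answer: 48342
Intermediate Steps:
u = -45 (u = 3 - 1*48 = 3 - 48 = -45)
h = 47882 (h = 2 - (-315 - 45)*133 = 2 - (-360)*133 = 2 - 1*(-47880) = 2 + 47880 = 47882)
h + K(1) = 47882 + 460 = 48342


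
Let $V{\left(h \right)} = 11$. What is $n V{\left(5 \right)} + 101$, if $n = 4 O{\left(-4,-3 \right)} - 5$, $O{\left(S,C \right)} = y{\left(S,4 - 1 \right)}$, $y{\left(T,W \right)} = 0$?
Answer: $46$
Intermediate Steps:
$O{\left(S,C \right)} = 0$
$n = -5$ ($n = 4 \cdot 0 - 5 = 0 - 5 = -5$)
$n V{\left(5 \right)} + 101 = \left(-5\right) 11 + 101 = -55 + 101 = 46$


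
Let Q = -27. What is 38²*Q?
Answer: -38988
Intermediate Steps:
38²*Q = 38²*(-27) = 1444*(-27) = -38988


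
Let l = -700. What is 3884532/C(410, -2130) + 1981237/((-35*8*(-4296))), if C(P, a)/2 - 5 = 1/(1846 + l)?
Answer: 2677425967756927/6893705280 ≈ 3.8839e+5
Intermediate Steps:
C(P, a) = 5731/573 (C(P, a) = 10 + 2/(1846 - 700) = 10 + 2/1146 = 10 + 2*(1/1146) = 10 + 1/573 = 5731/573)
3884532/C(410, -2130) + 1981237/((-35*8*(-4296))) = 3884532/(5731/573) + 1981237/((-35*8*(-4296))) = 3884532*(573/5731) + 1981237/((-280*(-4296))) = 2225836836/5731 + 1981237/1202880 = 2677425967756927/6893705280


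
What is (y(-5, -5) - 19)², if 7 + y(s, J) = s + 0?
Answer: 961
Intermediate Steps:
y(s, J) = -7 + s (y(s, J) = -7 + (s + 0) = -7 + s)
(y(-5, -5) - 19)² = ((-7 - 5) - 19)² = (-12 - 19)² = (-31)² = 961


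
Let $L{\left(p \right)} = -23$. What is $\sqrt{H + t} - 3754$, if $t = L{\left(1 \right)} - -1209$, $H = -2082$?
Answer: $-3754 + 8 i \sqrt{14} \approx -3754.0 + 29.933 i$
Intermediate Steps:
$t = 1186$ ($t = -23 - -1209 = -23 + 1209 = 1186$)
$\sqrt{H + t} - 3754 = \sqrt{-2082 + 1186} - 3754 = \sqrt{-896} - 3754 = 8 i \sqrt{14} - 3754 = -3754 + 8 i \sqrt{14}$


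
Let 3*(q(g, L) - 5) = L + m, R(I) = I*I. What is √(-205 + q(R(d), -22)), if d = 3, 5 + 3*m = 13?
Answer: I*√1858/3 ≈ 14.368*I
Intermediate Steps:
m = 8/3 (m = -5/3 + (⅓)*13 = -5/3 + 13/3 = 8/3 ≈ 2.6667)
R(I) = I²
q(g, L) = 53/9 + L/3 (q(g, L) = 5 + (L + 8/3)/3 = 5 + (8/3 + L)/3 = 5 + (8/9 + L/3) = 53/9 + L/3)
√(-205 + q(R(d), -22)) = √(-205 + (53/9 + (⅓)*(-22))) = √(-205 + (53/9 - 22/3)) = √(-205 - 13/9) = √(-1858/9) = I*√1858/3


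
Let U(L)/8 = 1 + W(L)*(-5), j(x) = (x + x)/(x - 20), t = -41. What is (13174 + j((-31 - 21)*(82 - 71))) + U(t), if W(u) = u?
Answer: 1096971/74 ≈ 14824.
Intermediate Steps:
j(x) = 2*x/(-20 + x) (j(x) = (2*x)/(-20 + x) = 2*x/(-20 + x))
U(L) = 8 - 40*L (U(L) = 8*(1 + L*(-5)) = 8*(1 - 5*L) = 8 - 40*L)
(13174 + j((-31 - 21)*(82 - 71))) + U(t) = (13174 + 2*((-31 - 21)*(82 - 71))/(-20 + (-31 - 21)*(82 - 71))) + (8 - 40*(-41)) = (13174 + 2*(-52*11)/(-20 - 52*11)) + (8 + 1640) = (13174 + 2*(-572)/(-20 - 572)) + 1648 = (13174 + 2*(-572)/(-592)) + 1648 = (13174 + 2*(-572)*(-1/592)) + 1648 = (13174 + 143/74) + 1648 = 975019/74 + 1648 = 1096971/74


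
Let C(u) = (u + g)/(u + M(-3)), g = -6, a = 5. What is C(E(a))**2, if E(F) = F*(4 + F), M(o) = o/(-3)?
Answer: 1521/2116 ≈ 0.71881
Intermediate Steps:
M(o) = -o/3 (M(o) = o*(-1/3) = -o/3)
C(u) = (-6 + u)/(1 + u) (C(u) = (u - 6)/(u - 1/3*(-3)) = (-6 + u)/(u + 1) = (-6 + u)/(1 + u))
C(E(a))**2 = ((-6 + 5*(4 + 5))/(1 + 5*(4 + 5)))**2 = ((-6 + 5*9)/(1 + 5*9))**2 = ((-6 + 45)/(1 + 45))**2 = (39/46)**2 = 1521/2116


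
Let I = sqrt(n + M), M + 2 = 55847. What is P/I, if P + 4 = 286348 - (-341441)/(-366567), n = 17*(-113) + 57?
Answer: 104963919607*sqrt(53981)/19787653227 ≈ 1232.4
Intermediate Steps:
M = 55845 (M = -2 + 55847 = 55845)
n = -1864 (n = -1921 + 57 = -1864)
P = 104963919607/366567 (P = -4 + (286348 - (-341441)/(-366567)) = -4 + (286348 - (-341441)*(-1)/366567) = -4 + (286348 - 1*341441/366567) = -4 + (286348 - 341441/366567) = -4 + 104965385875/366567 = 104963919607/366567 ≈ 2.8634e+5)
I = sqrt(53981) (I = sqrt(-1864 + 55845) = sqrt(53981) ≈ 232.34)
P/I = 104963919607/(366567*(sqrt(53981))) = 104963919607*(sqrt(53981)/53981)/366567 = 104963919607*sqrt(53981)/19787653227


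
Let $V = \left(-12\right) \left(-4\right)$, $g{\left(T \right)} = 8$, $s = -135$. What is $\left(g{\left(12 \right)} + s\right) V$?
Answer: $-6096$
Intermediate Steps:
$V = 48$
$\left(g{\left(12 \right)} + s\right) V = \left(8 - 135\right) 48 = \left(-127\right) 48 = -6096$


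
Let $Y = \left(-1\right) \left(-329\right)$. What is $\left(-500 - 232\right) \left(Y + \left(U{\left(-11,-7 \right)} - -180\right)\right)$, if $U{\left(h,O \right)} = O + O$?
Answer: $-362340$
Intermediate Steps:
$U{\left(h,O \right)} = 2 O$
$Y = 329$
$\left(-500 - 232\right) \left(Y + \left(U{\left(-11,-7 \right)} - -180\right)\right) = \left(-500 - 232\right) \left(329 + \left(2 \left(-7\right) - -180\right)\right) = - 732 \left(329 + \left(-14 + 180\right)\right) = - 732 \left(329 + 166\right) = \left(-732\right) 495 = -362340$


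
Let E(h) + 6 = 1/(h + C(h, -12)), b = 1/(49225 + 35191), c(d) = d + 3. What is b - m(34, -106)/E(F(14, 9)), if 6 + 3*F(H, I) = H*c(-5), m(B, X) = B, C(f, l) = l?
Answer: 200910503/35707968 ≈ 5.6265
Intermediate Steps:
c(d) = 3 + d
b = 1/84416 ≈ 1.1846e-5
F(H, I) = -2 - 2*H/3 (F(H, I) = -2 + (H*(3 - 5))/3 = -2 + (H*(-2))/3 = -2 + (-2*H)/3 = -2 - 2*H/3)
E(h) = -6 + 1/(-12 + h) (E(h) = -6 + 1/(h - 12) = -6 + 1/(-12 + h))
b - m(34, -106)/E(F(14, 9)) = 1/84416 - 34/((73 - 6*(-2 - 2/3*14))/(-12 + (-2 - 2/3*14))) = 1/84416 - 34/((73 - 6*(-2 - 28/3))/(-12 + (-2 - 28/3))) = 1/84416 - 34/((73 - 6*(-34/3))/(-12 - 34/3)) = 1/84416 - 34/((73 + 68)/(-70/3)) = 1/84416 - 34/((-3/70*141)) = 1/84416 - 34/(-423/70) = 1/84416 - 34*(-70)/423 = 1/84416 - 1*(-2380/423) = 1/84416 + 2380/423 = 200910503/35707968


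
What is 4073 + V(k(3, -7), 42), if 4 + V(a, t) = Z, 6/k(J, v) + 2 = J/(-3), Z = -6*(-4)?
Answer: 4093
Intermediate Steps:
Z = 24
k(J, v) = 6/(-2 - J/3) (k(J, v) = 6/(-2 + J/(-3)) = 6/(-2 + J*(-⅓)) = 6/(-2 - J/3))
V(a, t) = 20 (V(a, t) = -4 + 24 = 20)
4073 + V(k(3, -7), 42) = 4073 + 20 = 4093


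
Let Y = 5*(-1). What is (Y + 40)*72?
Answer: 2520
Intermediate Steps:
Y = -5
(Y + 40)*72 = (-5 + 40)*72 = 35*72 = 2520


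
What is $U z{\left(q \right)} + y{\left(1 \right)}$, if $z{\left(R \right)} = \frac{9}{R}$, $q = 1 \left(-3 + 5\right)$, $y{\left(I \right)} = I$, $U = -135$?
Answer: $- \frac{1213}{2} \approx -606.5$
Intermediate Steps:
$q = 2$ ($q = 1 \cdot 2 = 2$)
$U z{\left(q \right)} + y{\left(1 \right)} = - 135 \cdot \frac{9}{2} + 1 = - 135 \cdot 9 \cdot \frac{1}{2} + 1 = \left(-135\right) \frac{9}{2} + 1 = - \frac{1215}{2} + 1 = - \frac{1213}{2}$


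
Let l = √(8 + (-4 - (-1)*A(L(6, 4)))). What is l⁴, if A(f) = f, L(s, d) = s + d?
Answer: 196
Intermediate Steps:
L(s, d) = d + s
l = √14 (l = √(8 + (-4 - (-1)*(4 + 6))) = √(8 + (-4 - (-1)*10)) = √(8 + (-4 - 1*(-10))) = √(8 + (-4 + 10)) = √(8 + 6) = √14 ≈ 3.7417)
l⁴ = (√14)⁴ = 196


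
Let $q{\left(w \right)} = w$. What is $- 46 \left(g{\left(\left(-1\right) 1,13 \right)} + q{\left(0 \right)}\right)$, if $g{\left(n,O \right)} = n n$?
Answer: $-46$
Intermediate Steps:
$g{\left(n,O \right)} = n^{2}$
$- 46 \left(g{\left(\left(-1\right) 1,13 \right)} + q{\left(0 \right)}\right) = - 46 \left(\left(\left(-1\right) 1\right)^{2} + 0\right) = - 46 \left(\left(-1\right)^{2} + 0\right) = - 46 \left(1 + 0\right) = \left(-46\right) 1 = -46$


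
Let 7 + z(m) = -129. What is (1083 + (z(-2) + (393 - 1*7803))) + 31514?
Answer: 25051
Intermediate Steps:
z(m) = -136 (z(m) = -7 - 129 = -136)
(1083 + (z(-2) + (393 - 1*7803))) + 31514 = (1083 + (-136 + (393 - 1*7803))) + 31514 = (1083 + (-136 + (393 - 7803))) + 31514 = (1083 + (-136 - 7410)) + 31514 = (1083 - 7546) + 31514 = -6463 + 31514 = 25051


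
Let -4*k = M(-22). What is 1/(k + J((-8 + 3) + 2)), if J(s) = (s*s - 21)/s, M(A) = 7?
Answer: 4/9 ≈ 0.44444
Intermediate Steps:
k = -7/4 (k = -¼*7 = -7/4 ≈ -1.7500)
J(s) = (-21 + s²)/s (J(s) = (s² - 21)/s = (-21 + s²)/s)
1/(k + J((-8 + 3) + 2)) = 1/(-7/4 + (((-8 + 3) + 2) - 21/((-8 + 3) + 2))) = 1/(-7/4 + ((-5 + 2) - 21/(-5 + 2))) = 1/(-7/4 + (-3 - 21/(-3))) = 1/(-7/4 + (-3 - 21*(-⅓))) = 1/(-7/4 + (-3 + 7)) = 1/(-7/4 + 4) = 1/(9/4) = 4/9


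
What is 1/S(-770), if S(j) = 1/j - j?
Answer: 770/592899 ≈ 0.0012987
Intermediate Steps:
1/S(-770) = 1/(1/(-770) - 1*(-770)) = 1/(-1/770 + 770) = 1/(592899/770) = 770/592899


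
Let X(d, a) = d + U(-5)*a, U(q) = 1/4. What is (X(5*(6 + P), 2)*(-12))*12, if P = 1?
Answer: -5112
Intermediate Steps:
U(q) = ¼
X(d, a) = d + a/4
(X(5*(6 + P), 2)*(-12))*12 = ((5*(6 + 1) + (¼)*2)*(-12))*12 = ((5*7 + ½)*(-12))*12 = ((35 + ½)*(-12))*12 = ((71/2)*(-12))*12 = -426*12 = -5112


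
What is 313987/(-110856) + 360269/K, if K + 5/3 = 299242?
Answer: -162058782835/99517759176 ≈ -1.6284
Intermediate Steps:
K = 897721/3 (K = -5/3 + 299242 = 897721/3 ≈ 2.9924e+5)
313987/(-110856) + 360269/K = 313987/(-110856) + 360269/(897721/3) = 313987*(-1/110856) + 360269*(3/897721) = -313987/110856 + 1080807/897721 = -162058782835/99517759176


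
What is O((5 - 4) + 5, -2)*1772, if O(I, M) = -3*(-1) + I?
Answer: 15948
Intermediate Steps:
O(I, M) = 3 + I
O((5 - 4) + 5, -2)*1772 = (3 + ((5 - 4) + 5))*1772 = (3 + (1 + 5))*1772 = (3 + 6)*1772 = 9*1772 = 15948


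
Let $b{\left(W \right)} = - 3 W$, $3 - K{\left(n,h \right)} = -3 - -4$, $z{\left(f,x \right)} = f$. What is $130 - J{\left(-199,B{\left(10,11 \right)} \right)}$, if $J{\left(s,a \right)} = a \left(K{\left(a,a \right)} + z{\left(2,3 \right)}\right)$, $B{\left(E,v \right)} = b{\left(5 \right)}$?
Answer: $190$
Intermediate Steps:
$K{\left(n,h \right)} = 2$ ($K{\left(n,h \right)} = 3 - \left(-3 - -4\right) = 3 - \left(-3 + 4\right) = 3 - 1 = 2$)
$B{\left(E,v \right)} = -15$ ($B{\left(E,v \right)} = \left(-3\right) 5 = -15$)
$J{\left(s,a \right)} = 4 a$ ($J{\left(s,a \right)} = a \left(2 + 2\right) = a 4 = 4 a$)
$130 - J{\left(-199,B{\left(10,11 \right)} \right)} = 130 - 4 \left(-15\right) = 130 - -60 = 130 + 60 = 190$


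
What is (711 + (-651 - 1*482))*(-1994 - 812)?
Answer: 1184132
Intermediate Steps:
(711 + (-651 - 1*482))*(-1994 - 812) = (711 + (-651 - 482))*(-2806) = (711 - 1133)*(-2806) = -422*(-2806) = 1184132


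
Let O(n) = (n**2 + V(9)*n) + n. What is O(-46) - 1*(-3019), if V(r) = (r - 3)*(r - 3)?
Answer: 3433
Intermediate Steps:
V(r) = (-3 + r)**2 (V(r) = (-3 + r)*(-3 + r) = (-3 + r)**2)
O(n) = n**2 + 37*n (O(n) = (n**2 + (-3 + 9)**2*n) + n = (n**2 + 6**2*n) + n = (n**2 + 36*n) + n = n**2 + 37*n)
O(-46) - 1*(-3019) = -46*(37 - 46) - 1*(-3019) = -46*(-9) + 3019 = 414 + 3019 = 3433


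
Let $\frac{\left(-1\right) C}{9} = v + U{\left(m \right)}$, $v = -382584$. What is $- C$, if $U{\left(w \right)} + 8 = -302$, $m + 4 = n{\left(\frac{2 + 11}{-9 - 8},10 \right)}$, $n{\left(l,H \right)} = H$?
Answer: $-3446046$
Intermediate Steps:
$m = 6$ ($m = -4 + 10 = 6$)
$U{\left(w \right)} = -310$ ($U{\left(w \right)} = -8 - 302 = -310$)
$C = 3446046$ ($C = - 9 \left(-382584 - 310\right) = \left(-9\right) \left(-382894\right) = 3446046$)
$- C = \left(-1\right) 3446046 = -3446046$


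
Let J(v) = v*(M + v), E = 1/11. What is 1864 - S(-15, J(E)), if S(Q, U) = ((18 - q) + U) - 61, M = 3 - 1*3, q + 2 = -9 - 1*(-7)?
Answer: 230262/121 ≈ 1903.0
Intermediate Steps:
q = -4 (q = -2 + (-9 - 1*(-7)) = -2 + (-9 + 7) = -2 - 2 = -4)
M = 0 (M = 3 - 3 = 0)
E = 1/11 ≈ 0.090909
J(v) = v² (J(v) = v*(0 + v) = v*v = v²)
S(Q, U) = -39 + U (S(Q, U) = ((18 - 1*(-4)) + U) - 61 = ((18 + 4) + U) - 61 = (22 + U) - 61 = -39 + U)
1864 - S(-15, J(E)) = 1864 - (-39 + (1/11)²) = 1864 - (-39 + 1/121) = 1864 - 1*(-4718/121) = 1864 + 4718/121 = 230262/121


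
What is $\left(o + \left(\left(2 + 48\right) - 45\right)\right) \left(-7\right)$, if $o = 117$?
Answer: $-854$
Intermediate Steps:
$\left(o + \left(\left(2 + 48\right) - 45\right)\right) \left(-7\right) = \left(117 + \left(\left(2 + 48\right) - 45\right)\right) \left(-7\right) = \left(117 + \left(50 - 45\right)\right) \left(-7\right) = \left(117 + 5\right) \left(-7\right) = 122 \left(-7\right) = -854$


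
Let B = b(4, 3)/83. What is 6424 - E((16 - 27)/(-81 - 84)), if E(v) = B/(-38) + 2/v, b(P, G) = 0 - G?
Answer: 20166673/3154 ≈ 6394.0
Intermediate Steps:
b(P, G) = -G
B = -3/83 (B = -1*3/83 = -3*1/83 = -3/83 ≈ -0.036145)
E(v) = 3/3154 + 2/v (E(v) = -3/83/(-38) + 2/v = -3/83*(-1/38) + 2/v = 3/3154 + 2/v)
6424 - E((16 - 27)/(-81 - 84)) = 6424 - (3/3154 + 2/(((16 - 27)/(-81 - 84)))) = 6424 - (3/3154 + 2/((-11/(-165)))) = 6424 - (3/3154 + 2/((-11*(-1/165)))) = 6424 - (3/3154 + 2/(1/15)) = 6424 - (3/3154 + 2*15) = 6424 - (3/3154 + 30) = 6424 - 1*94623/3154 = 6424 - 94623/3154 = 20166673/3154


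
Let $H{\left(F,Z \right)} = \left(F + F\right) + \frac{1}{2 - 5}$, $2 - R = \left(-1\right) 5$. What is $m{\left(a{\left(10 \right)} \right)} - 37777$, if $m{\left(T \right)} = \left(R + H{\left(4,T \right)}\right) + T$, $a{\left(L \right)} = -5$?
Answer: $- \frac{113302}{3} \approx -37767.0$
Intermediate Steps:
$R = 7$ ($R = 2 - \left(-1\right) 5 = 2 - -5 = 2 + 5 = 7$)
$H{\left(F,Z \right)} = - \frac{1}{3} + 2 F$ ($H{\left(F,Z \right)} = 2 F + \frac{1}{-3} = 2 F - \frac{1}{3} = - \frac{1}{3} + 2 F$)
$m{\left(T \right)} = \frac{44}{3} + T$ ($m{\left(T \right)} = \left(7 + \left(- \frac{1}{3} + 2 \cdot 4\right)\right) + T = \left(7 + \left(- \frac{1}{3} + 8\right)\right) + T = \left(7 + \frac{23}{3}\right) + T = \frac{44}{3} + T$)
$m{\left(a{\left(10 \right)} \right)} - 37777 = \left(\frac{44}{3} - 5\right) - 37777 = \frac{29}{3} - 37777 = - \frac{113302}{3}$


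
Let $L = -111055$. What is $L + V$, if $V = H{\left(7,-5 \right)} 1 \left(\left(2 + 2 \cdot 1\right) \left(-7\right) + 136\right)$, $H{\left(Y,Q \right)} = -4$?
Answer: $-111487$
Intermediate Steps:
$V = -432$ ($V = \left(-4\right) 1 \left(\left(2 + 2 \cdot 1\right) \left(-7\right) + 136\right) = - 4 \left(\left(2 + 2\right) \left(-7\right) + 136\right) = - 4 \left(4 \left(-7\right) + 136\right) = - 4 \left(-28 + 136\right) = \left(-4\right) 108 = -432$)
$L + V = -111055 - 432 = -111487$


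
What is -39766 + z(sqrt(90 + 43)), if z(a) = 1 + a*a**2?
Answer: -39765 + 133*sqrt(133) ≈ -38231.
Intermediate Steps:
z(a) = 1 + a**3
-39766 + z(sqrt(90 + 43)) = -39766 + (1 + (sqrt(90 + 43))**3) = -39766 + (1 + (sqrt(133))**3) = -39766 + (1 + 133*sqrt(133)) = -39765 + 133*sqrt(133)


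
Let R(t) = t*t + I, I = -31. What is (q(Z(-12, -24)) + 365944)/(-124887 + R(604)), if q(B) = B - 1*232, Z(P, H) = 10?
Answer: 182861/119949 ≈ 1.5245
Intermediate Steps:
R(t) = -31 + t² (R(t) = t*t - 31 = t² - 31 = -31 + t²)
q(B) = -232 + B (q(B) = B - 232 = -232 + B)
(q(Z(-12, -24)) + 365944)/(-124887 + R(604)) = ((-232 + 10) + 365944)/(-124887 + (-31 + 604²)) = (-222 + 365944)/(-124887 + (-31 + 364816)) = 365722/(-124887 + 364785) = 365722/239898 = 365722*(1/239898) = 182861/119949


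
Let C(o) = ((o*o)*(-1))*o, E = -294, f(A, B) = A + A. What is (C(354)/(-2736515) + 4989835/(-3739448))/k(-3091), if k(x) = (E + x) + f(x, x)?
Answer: -152234125286047/97899642386769240 ≈ -0.0015550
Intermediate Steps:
f(A, B) = 2*A
k(x) = -294 + 3*x (k(x) = (-294 + x) + 2*x = -294 + 3*x)
C(o) = -o**3 (C(o) = (o**2*(-1))*o = (-o**2)*o = -o**3)
(C(354)/(-2736515) + 4989835/(-3739448))/k(-3091) = (-1*354**3/(-2736515) + 4989835/(-3739448))/(-294 + 3*(-3091)) = (-1*44361864*(-1/2736515) + 4989835*(-1/3739448))/(-294 - 9273) = (-44361864*(-1/2736515) - 4989835/3739448)/(-9567) = (44361864/2736515 - 4989835/3739448)*(-1/9567) = (152234125286047/10233055543720)*(-1/9567) = -152234125286047/97899642386769240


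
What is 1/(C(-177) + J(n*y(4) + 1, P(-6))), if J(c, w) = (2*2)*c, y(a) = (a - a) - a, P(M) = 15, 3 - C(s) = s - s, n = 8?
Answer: -1/121 ≈ -0.0082645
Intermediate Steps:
C(s) = 3 (C(s) = 3 - (s - s) = 3 - 1*0 = 3 + 0 = 3)
y(a) = -a (y(a) = 0 - a = -a)
J(c, w) = 4*c
1/(C(-177) + J(n*y(4) + 1, P(-6))) = 1/(3 + 4*(8*(-1*4) + 1)) = 1/(3 + 4*(8*(-4) + 1)) = 1/(3 + 4*(-32 + 1)) = 1/(3 + 4*(-31)) = 1/(3 - 124) = 1/(-121) = -1/121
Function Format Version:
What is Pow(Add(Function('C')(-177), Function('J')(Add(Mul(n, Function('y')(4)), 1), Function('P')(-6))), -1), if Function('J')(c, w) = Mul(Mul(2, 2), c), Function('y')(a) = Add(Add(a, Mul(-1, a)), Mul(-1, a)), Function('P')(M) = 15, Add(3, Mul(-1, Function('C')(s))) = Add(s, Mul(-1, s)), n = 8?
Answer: Rational(-1, 121) ≈ -0.0082645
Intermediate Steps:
Function('C')(s) = 3 (Function('C')(s) = Add(3, Mul(-1, Add(s, Mul(-1, s)))) = Add(3, Mul(-1, 0)) = Add(3, 0) = 3)
Function('y')(a) = Mul(-1, a) (Function('y')(a) = Add(0, Mul(-1, a)) = Mul(-1, a))
Function('J')(c, w) = Mul(4, c)
Pow(Add(Function('C')(-177), Function('J')(Add(Mul(n, Function('y')(4)), 1), Function('P')(-6))), -1) = Pow(Add(3, Mul(4, Add(Mul(8, Mul(-1, 4)), 1))), -1) = Pow(Add(3, Mul(4, Add(Mul(8, -4), 1))), -1) = Pow(Add(3, Mul(4, Add(-32, 1))), -1) = Pow(Add(3, Mul(4, -31)), -1) = Pow(Add(3, -124), -1) = Pow(-121, -1) = Rational(-1, 121)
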